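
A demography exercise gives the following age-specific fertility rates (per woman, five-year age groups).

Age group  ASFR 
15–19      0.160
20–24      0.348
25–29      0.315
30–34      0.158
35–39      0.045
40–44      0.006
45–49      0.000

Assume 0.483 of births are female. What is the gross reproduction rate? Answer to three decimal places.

2.492

Proportion female at birth = 0.483.
Sum of ASFRs = 0.160 + 0.348 + 0.315 + 0.158 + 0.045 + 0.006 + 0.000 = 1.032
TFR = 5 × 1.032 = 5.16
GRR = 0.483 × 5.16 = 2.49228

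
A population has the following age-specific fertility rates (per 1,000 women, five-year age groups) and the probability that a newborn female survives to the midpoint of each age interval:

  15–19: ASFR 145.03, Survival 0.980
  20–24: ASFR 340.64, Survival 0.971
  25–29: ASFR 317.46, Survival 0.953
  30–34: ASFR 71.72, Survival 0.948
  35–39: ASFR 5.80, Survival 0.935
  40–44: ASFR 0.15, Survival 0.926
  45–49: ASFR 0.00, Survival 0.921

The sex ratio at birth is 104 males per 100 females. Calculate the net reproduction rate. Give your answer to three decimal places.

Proportion female at birth = 100 / (100 + 104) = 0.49020.
Each age group contributes 5 × ASFR × survival:
  15–19: 5 × 145.03/1000 × 0.980 = 0.71065
  20–24: 5 × 340.64/1000 × 0.971 = 1.65381
  25–29: 5 × 317.46/1000 × 0.953 = 1.51270
  30–34: 5 × 71.72/1000 × 0.948 = 0.33995
  35–39: 5 × 5.80/1000 × 0.935 = 0.02712
  40–44: 5 × 0.15/1000 × 0.926 = 0.00069
  45–49: 5 × 0.00/1000 × 0.921 = 0.00000
Sum = 4.24492
NRR = 0.49020 × 4.24492 = 2.08086

2.081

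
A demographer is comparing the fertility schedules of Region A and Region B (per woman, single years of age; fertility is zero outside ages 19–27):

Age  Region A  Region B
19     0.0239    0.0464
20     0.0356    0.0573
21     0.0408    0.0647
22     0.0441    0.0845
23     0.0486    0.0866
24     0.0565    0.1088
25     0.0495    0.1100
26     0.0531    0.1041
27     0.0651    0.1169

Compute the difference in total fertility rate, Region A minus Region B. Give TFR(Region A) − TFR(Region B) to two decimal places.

Region A:
  Sum of ASFRs = 0.0239 + 0.0356 + 0.0408 + 0.0441 + 0.0486 + 0.0565 + 0.0495 + 0.0531 + 0.0651 = 0.4172
  TFR = 0.4172
Region B:
  Sum of ASFRs = 0.0464 + 0.0573 + 0.0647 + 0.0845 + 0.0866 + 0.1088 + 0.1100 + 0.1041 + 0.1169 = 0.7793
  TFR = 0.7793
Difference = 0.4172 − 0.7793 = -0.3621

-0.36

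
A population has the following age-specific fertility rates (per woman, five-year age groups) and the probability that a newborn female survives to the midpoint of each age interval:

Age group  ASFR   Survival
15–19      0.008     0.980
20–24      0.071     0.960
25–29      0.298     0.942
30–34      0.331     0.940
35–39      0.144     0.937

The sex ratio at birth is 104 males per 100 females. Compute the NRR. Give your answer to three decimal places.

1.968

Proportion female at birth = 100 / (100 + 104) = 0.49020.
Survival-weighted fertility by age (5·fₓ·Sₓ):
  15–19: 5 × 0.008 × 0.980 = 0.03920
  20–24: 5 × 0.071 × 0.960 = 0.34080
  25–29: 5 × 0.298 × 0.942 = 1.40358
  30–34: 5 × 0.331 × 0.940 = 1.55570
  35–39: 5 × 0.144 × 0.937 = 0.67464
Sum = 4.01392
NRR = 0.49020 × 4.01392 = 1.96762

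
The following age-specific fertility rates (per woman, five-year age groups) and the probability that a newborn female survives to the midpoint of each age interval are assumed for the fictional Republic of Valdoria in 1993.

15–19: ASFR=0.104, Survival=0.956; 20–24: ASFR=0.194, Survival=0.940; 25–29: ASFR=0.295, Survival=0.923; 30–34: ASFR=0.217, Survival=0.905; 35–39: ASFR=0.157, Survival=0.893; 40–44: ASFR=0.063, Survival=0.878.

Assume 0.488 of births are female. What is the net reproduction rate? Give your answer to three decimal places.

2.308

Proportion female at birth = 0.488.
Per-age-group product (5 × ASFR × survival probability):
  15–19: 5 × 0.104 × 0.956 = 0.49712
  20–24: 5 × 0.194 × 0.940 = 0.91180
  25–29: 5 × 0.295 × 0.923 = 1.36143
  30–34: 5 × 0.217 × 0.905 = 0.98193
  35–39: 5 × 0.157 × 0.893 = 0.70101
  40–44: 5 × 0.063 × 0.878 = 0.27657
Sum = 4.72986
NRR = 0.488 × 4.72986 = 2.30817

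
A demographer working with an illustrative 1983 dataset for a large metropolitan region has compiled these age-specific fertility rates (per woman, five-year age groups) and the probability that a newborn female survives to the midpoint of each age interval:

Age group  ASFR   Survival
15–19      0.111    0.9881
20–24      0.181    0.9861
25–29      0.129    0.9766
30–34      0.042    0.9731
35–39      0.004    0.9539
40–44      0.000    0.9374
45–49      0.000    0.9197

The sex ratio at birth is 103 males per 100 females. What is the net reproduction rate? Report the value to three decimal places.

Proportion female at birth = 100 / (100 + 103) = 0.49261.
Weighting each age-specific rate by interval width and survival:
  15–19: 5 × 0.111 × 0.9881 = 0.54840
  20–24: 5 × 0.181 × 0.9861 = 0.89242
  25–29: 5 × 0.129 × 0.9766 = 0.62991
  30–34: 5 × 0.042 × 0.9731 = 0.20435
  35–39: 5 × 0.004 × 0.9539 = 0.01908
  40–44: 5 × 0.000 × 0.9374 = 0.00000
  45–49: 5 × 0.000 × 0.9197 = 0.00000
Sum = 2.29416
NRR = 0.49261 × 2.29416 = 1.13013

1.130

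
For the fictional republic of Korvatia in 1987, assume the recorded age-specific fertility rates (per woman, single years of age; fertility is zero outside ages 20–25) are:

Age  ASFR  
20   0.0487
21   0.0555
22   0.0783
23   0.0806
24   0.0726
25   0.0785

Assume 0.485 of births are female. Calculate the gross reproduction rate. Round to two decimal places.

Proportion female at birth = 0.485.
Sum of ASFRs = 0.0487 + 0.0555 + 0.0783 + 0.0806 + 0.0726 + 0.0785 = 0.4142
TFR = 0.4142
GRR = 0.485 × 0.4142 = 0.20089

0.20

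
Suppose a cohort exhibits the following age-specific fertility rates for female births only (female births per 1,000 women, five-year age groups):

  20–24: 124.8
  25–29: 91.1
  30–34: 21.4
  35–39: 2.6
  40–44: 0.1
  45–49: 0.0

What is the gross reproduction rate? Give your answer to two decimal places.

1.20

Sum of female ASFRs = 124.8 + 91.1 + 21.4 + 2.6 + 0.1 + 0.0 = 240.0
GRR = 5 × 240.0 / 1000 = 1.2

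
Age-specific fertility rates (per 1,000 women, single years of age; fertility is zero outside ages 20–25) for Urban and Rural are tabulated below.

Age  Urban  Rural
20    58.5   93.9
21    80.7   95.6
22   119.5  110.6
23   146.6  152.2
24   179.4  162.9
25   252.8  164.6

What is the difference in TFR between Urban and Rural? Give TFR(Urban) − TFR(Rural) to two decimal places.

Urban:
  Sum of ASFRs = 58.5 + 80.7 + 119.5 + 146.6 + 179.4 + 252.8 = 837.5
  TFR = 837.5 / 1000 = 0.8375
Rural:
  Sum of ASFRs = 93.9 + 95.6 + 110.6 + 152.2 + 162.9 + 164.6 = 779.8
  TFR = 779.8 / 1000 = 0.7798
Difference = 0.8375 − 0.7798 = 0.0577

0.06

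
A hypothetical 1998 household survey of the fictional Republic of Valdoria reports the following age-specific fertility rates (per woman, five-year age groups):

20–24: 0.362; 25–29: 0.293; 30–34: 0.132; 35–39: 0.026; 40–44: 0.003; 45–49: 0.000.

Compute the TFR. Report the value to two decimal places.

4.08

Sum of ASFRs = 0.362 + 0.293 + 0.132 + 0.026 + 0.003 + 0.000 = 0.816
TFR = 5 × 0.816 = 4.08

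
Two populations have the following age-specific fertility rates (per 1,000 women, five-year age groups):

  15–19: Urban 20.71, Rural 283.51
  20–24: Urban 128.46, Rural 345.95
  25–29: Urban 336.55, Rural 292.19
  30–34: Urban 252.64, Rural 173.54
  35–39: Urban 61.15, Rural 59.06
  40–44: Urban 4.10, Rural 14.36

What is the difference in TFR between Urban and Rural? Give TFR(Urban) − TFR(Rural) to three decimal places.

-1.825

Urban:
  Sum of ASFRs = 20.71 + 128.46 + 336.55 + 252.64 + 61.15 + 4.10 = 803.61
  TFR = 5 × 803.61 / 1000 = 4.01805
Rural:
  Sum of ASFRs = 283.51 + 345.95 + 292.19 + 173.54 + 59.06 + 14.36 = 1168.61
  TFR = 5 × 1168.61 / 1000 = 5.84305
Difference = 4.01805 − 5.84305 = -1.825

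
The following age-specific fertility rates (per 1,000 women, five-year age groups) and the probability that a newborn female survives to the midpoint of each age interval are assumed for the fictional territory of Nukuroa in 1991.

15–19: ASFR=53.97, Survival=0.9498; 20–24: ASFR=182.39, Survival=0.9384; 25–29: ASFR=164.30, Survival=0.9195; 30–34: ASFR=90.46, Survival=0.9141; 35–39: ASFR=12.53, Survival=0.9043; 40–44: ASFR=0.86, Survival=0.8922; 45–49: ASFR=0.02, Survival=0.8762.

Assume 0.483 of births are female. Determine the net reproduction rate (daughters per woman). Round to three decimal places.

Proportion female at birth = 0.483.
Each age group contributes 5 × ASFR × survival:
  15–19: 5 × 53.97/1000 × 0.9498 = 0.25630
  20–24: 5 × 182.39/1000 × 0.9384 = 0.85577
  25–29: 5 × 164.30/1000 × 0.9195 = 0.75537
  30–34: 5 × 90.46/1000 × 0.9141 = 0.41345
  35–39: 5 × 12.53/1000 × 0.9043 = 0.05665
  40–44: 5 × 0.86/1000 × 0.8922 = 0.00384
  45–49: 5 × 0.02/1000 × 0.8762 = 0.00009
Sum = 2.34147
NRR = 0.483 × 2.34147 = 1.13093
With NRR above 1 the population is above replacement fertility.

1.131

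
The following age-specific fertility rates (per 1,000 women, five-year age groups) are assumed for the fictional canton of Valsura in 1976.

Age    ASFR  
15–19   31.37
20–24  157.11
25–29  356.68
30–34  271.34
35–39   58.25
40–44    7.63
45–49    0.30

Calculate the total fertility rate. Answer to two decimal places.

4.41

Sum of ASFRs = 31.37 + 157.11 + 356.68 + 271.34 + 58.25 + 7.63 + 0.30 = 882.68
TFR = 5 × 882.68 / 1000 = 4.4134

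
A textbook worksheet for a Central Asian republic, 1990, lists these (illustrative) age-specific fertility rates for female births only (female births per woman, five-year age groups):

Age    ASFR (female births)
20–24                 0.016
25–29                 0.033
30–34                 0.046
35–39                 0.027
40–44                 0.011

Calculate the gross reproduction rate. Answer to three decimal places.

Sum of female ASFRs = 0.016 + 0.033 + 0.046 + 0.027 + 0.011 = 0.133
GRR = 5 × 0.133 = 0.665

0.665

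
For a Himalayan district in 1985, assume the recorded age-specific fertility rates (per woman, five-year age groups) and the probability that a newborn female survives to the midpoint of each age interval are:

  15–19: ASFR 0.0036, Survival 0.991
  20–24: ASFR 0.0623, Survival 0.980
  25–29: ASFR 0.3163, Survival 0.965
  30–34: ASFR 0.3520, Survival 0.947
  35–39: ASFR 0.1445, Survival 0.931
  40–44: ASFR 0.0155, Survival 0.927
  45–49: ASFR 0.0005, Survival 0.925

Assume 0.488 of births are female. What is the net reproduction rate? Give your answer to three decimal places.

Proportion female at birth = 0.488.
Survival-weighted fertility by age (5·fₓ·Sₓ):
  15–19: 5 × 0.0036 × 0.991 = 0.01784
  20–24: 5 × 0.0623 × 0.980 = 0.30527
  25–29: 5 × 0.3163 × 0.965 = 1.52615
  30–34: 5 × 0.3520 × 0.947 = 1.66672
  35–39: 5 × 0.1445 × 0.931 = 0.67265
  40–44: 5 × 0.0155 × 0.927 = 0.07184
  45–49: 5 × 0.0005 × 0.925 = 0.00231
Sum = 4.26278
NRR = 0.488 × 4.26278 = 2.08024

2.080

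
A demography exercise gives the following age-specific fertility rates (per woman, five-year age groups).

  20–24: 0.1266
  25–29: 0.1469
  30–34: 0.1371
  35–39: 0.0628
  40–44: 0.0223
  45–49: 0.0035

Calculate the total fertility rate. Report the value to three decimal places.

Sum of ASFRs = 0.1266 + 0.1469 + 0.1371 + 0.0628 + 0.0223 + 0.0035 = 0.4992
TFR = 5 × 0.4992 = 2.496

2.496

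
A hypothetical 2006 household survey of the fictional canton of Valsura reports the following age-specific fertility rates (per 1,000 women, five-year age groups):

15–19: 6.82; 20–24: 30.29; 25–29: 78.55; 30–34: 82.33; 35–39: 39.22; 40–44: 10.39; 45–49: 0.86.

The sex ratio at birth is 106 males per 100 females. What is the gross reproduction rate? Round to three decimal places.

0.603

Proportion female at birth = 100 / (100 + 106) = 0.48544.
Sum of ASFRs = 6.82 + 30.29 + 78.55 + 82.33 + 39.22 + 10.39 + 0.86 = 248.46
TFR = 5 × 248.46 / 1000 = 1.2423
GRR = 0.48544 × 1.2423 = 0.60306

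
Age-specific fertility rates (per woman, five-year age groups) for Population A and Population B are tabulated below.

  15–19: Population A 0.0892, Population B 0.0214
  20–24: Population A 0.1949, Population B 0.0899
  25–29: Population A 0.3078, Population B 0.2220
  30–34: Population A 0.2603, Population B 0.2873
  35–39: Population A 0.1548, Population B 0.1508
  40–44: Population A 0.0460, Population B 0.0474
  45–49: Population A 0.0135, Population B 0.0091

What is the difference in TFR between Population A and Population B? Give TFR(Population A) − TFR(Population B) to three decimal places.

Population A:
  Sum of ASFRs = 0.0892 + 0.1949 + 0.3078 + 0.2603 + 0.1548 + 0.0460 + 0.0135 = 1.0665
  TFR = 5 × 1.0665 = 5.3325
Population B:
  Sum of ASFRs = 0.0214 + 0.0899 + 0.2220 + 0.2873 + 0.1508 + 0.0474 + 0.0091 = 0.8279
  TFR = 5 × 0.8279 = 4.1395
Difference = 5.3325 − 4.1395 = 1.193

1.193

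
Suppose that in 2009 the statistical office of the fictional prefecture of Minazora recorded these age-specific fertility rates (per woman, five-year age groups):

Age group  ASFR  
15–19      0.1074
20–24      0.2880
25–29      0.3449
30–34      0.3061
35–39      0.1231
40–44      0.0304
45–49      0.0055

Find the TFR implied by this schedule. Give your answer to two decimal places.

Sum of ASFRs = 0.1074 + 0.2880 + 0.3449 + 0.3061 + 0.1231 + 0.0304 + 0.0055 = 1.2054
TFR = 5 × 1.2054 = 6.027

6.03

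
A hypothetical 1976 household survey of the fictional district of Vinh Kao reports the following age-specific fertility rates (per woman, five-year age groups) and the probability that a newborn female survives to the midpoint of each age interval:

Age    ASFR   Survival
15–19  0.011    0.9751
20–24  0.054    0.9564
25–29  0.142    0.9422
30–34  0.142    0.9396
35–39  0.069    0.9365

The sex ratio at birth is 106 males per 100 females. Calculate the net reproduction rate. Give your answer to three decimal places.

Proportion female at birth = 100 / (100 + 106) = 0.48544.
Survival-weighted fertility by age (5·fₓ·Sₓ):
  15–19: 5 × 0.011 × 0.9751 = 0.05363
  20–24: 5 × 0.054 × 0.9564 = 0.25823
  25–29: 5 × 0.142 × 0.9422 = 0.66896
  30–34: 5 × 0.142 × 0.9396 = 0.66712
  35–39: 5 × 0.069 × 0.9365 = 0.32309
Sum = 1.97103
NRR = 0.48544 × 1.97103 = 0.95682
With NRR below 1 the population is below replacement fertility.

0.957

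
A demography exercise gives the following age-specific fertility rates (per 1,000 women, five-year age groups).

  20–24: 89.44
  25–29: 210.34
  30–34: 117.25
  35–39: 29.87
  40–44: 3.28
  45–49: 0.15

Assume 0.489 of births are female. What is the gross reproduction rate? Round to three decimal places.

Proportion female at birth = 0.489.
Sum of ASFRs = 89.44 + 210.34 + 117.25 + 29.87 + 3.28 + 0.15 = 450.33
TFR = 5 × 450.33 / 1000 = 2.25165
GRR = 0.489 × 2.25165 = 1.10106

1.101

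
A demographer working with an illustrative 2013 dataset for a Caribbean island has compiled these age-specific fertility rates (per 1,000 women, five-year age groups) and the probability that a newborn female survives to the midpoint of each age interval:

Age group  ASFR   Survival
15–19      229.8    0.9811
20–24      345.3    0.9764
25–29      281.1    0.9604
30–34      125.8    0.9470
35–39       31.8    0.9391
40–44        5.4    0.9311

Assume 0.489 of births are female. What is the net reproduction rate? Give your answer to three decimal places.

Proportion female at birth = 0.489.
Per-age-group product (5 × ASFR × survival probability):
  15–19: 5 × 229.8/1000 × 0.9811 = 1.12728
  20–24: 5 × 345.3/1000 × 0.9764 = 1.68575
  25–29: 5 × 281.1/1000 × 0.9604 = 1.34984
  30–34: 5 × 125.8/1000 × 0.9470 = 0.59566
  35–39: 5 × 31.8/1000 × 0.9391 = 0.14932
  40–44: 5 × 5.4/1000 × 0.9311 = 0.02514
Sum = 4.93299
NRR = 0.489 × 4.93299 = 2.41223
NRR > 1, so each generation more than replaces itself.

2.412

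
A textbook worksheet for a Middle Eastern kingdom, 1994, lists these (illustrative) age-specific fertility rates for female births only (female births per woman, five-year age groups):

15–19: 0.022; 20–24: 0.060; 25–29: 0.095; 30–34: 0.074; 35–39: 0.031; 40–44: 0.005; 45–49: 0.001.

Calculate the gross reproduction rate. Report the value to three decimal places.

Sum of female ASFRs = 0.022 + 0.060 + 0.095 + 0.074 + 0.031 + 0.005 + 0.001 = 0.288
GRR = 5 × 0.288 = 1.44

1.440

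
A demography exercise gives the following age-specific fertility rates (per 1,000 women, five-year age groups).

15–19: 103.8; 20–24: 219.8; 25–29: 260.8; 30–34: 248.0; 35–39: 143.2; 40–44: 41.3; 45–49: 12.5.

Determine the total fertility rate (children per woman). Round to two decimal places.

Sum of ASFRs = 103.8 + 219.8 + 260.8 + 248.0 + 143.2 + 41.3 + 12.5 = 1029.4
TFR = 5 × 1029.4 / 1000 = 5.147

5.15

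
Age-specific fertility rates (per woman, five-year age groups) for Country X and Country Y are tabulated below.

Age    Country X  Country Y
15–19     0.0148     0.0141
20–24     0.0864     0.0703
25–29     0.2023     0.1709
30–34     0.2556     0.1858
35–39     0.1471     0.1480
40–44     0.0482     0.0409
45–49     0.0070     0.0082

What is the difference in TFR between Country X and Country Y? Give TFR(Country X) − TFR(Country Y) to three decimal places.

0.616

Country X:
  Sum of ASFRs = 0.0148 + 0.0864 + 0.2023 + 0.2556 + 0.1471 + 0.0482 + 0.0070 = 0.7614
  TFR = 5 × 0.7614 = 3.807
Country Y:
  Sum of ASFRs = 0.0141 + 0.0703 + 0.1709 + 0.1858 + 0.1480 + 0.0409 + 0.0082 = 0.6382
  TFR = 5 × 0.6382 = 3.191
Difference = 3.807 − 3.191 = 0.616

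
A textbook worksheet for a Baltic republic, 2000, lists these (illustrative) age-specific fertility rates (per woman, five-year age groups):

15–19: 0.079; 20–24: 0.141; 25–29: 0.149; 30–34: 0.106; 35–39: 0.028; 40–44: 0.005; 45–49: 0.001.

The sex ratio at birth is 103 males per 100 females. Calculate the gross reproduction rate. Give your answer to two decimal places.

1.25

Proportion female at birth = 100 / (100 + 103) = 0.49261.
Sum of ASFRs = 0.079 + 0.141 + 0.149 + 0.106 + 0.028 + 0.005 + 0.001 = 0.509
TFR = 5 × 0.509 = 2.545
GRR = 0.49261 × 2.545 = 1.25369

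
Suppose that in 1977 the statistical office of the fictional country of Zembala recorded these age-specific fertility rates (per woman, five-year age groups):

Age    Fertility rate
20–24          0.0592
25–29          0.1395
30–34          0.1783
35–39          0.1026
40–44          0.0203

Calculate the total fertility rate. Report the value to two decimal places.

Sum of ASFRs = 0.0592 + 0.1395 + 0.1783 + 0.1026 + 0.0203 = 0.4999
TFR = 5 × 0.4999 = 2.4995

2.50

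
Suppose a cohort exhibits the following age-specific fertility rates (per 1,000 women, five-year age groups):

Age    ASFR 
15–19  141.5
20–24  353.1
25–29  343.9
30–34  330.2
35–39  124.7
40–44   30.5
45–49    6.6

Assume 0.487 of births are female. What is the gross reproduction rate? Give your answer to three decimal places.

3.240

Proportion female at birth = 0.487.
Sum of ASFRs = 141.5 + 353.1 + 343.9 + 330.2 + 124.7 + 30.5 + 6.6 = 1330.5
TFR = 5 × 1330.5 / 1000 = 6.6525
GRR = 0.487 × 6.6525 = 3.23977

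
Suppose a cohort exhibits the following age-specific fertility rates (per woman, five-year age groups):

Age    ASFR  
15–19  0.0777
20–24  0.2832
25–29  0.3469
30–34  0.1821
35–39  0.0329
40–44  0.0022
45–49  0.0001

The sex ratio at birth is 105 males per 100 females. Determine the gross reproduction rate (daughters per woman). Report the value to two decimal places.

Proportion female at birth = 100 / (100 + 105) = 0.48780.
Sum of ASFRs = 0.0777 + 0.2832 + 0.3469 + 0.1821 + 0.0329 + 0.0022 + 0.0001 = 0.9251
TFR = 5 × 0.9251 = 4.6255
GRR = 0.48780 × 4.6255 = 2.25632

2.26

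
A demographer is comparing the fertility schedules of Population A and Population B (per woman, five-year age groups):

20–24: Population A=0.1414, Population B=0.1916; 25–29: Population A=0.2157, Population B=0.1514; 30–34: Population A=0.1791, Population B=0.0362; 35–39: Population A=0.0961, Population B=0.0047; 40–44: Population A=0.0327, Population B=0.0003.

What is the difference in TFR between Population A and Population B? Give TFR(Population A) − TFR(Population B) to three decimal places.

1.404

Population A:
  Sum of ASFRs = 0.1414 + 0.2157 + 0.1791 + 0.0961 + 0.0327 = 0.6650
  TFR = 5 × 0.6650 = 3.325
Population B:
  Sum of ASFRs = 0.1916 + 0.1514 + 0.0362 + 0.0047 + 0.0003 = 0.3842
  TFR = 5 × 0.3842 = 1.921
Difference = 3.325 − 1.921 = 1.404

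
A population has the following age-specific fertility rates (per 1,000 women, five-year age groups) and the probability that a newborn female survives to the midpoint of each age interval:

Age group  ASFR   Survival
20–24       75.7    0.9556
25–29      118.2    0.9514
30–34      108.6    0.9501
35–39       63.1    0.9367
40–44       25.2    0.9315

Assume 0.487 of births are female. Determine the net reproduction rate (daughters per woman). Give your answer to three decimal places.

Proportion female at birth = 0.487.
Per-age-group product (5 × ASFR × survival probability):
  20–24: 5 × 75.7/1000 × 0.9556 = 0.36169
  25–29: 5 × 118.2/1000 × 0.9514 = 0.56228
  30–34: 5 × 108.6/1000 × 0.9501 = 0.51590
  35–39: 5 × 63.1/1000 × 0.9367 = 0.29553
  40–44: 5 × 25.2/1000 × 0.9315 = 0.11737
Sum = 1.85277
NRR = 0.487 × 1.85277 = 0.90230
With NRR below 1 the population is below replacement fertility.

0.902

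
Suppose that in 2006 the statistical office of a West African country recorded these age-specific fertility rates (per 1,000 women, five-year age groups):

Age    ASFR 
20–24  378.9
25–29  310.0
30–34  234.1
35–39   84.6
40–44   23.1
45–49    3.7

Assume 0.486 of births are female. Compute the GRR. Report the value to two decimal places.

2.51

Proportion female at birth = 0.486.
Sum of ASFRs = 378.9 + 310.0 + 234.1 + 84.6 + 23.1 + 3.7 = 1034.4
TFR = 5 × 1034.4 / 1000 = 5.172
GRR = 0.486 × 5.172 = 2.51359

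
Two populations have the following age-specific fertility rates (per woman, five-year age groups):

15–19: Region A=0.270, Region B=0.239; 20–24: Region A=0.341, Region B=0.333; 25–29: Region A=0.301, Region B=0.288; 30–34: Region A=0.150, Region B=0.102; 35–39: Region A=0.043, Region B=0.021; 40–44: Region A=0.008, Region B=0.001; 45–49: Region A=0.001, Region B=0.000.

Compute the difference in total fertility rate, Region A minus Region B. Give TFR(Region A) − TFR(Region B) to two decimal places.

Region A:
  Sum of ASFRs = 0.270 + 0.341 + 0.301 + 0.150 + 0.043 + 0.008 + 0.001 = 1.114
  TFR = 5 × 1.114 = 5.57
Region B:
  Sum of ASFRs = 0.239 + 0.333 + 0.288 + 0.102 + 0.021 + 0.001 + 0.000 = 0.984
  TFR = 5 × 0.984 = 4.92
Difference = 5.57 − 4.92 = 0.65

0.65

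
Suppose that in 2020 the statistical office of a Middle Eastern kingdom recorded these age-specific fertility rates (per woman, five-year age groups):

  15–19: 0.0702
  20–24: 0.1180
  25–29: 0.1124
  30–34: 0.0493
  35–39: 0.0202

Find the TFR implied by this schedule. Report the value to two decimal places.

1.85

Sum of ASFRs = 0.0702 + 0.1180 + 0.1124 + 0.0493 + 0.0202 = 0.3701
TFR = 5 × 0.3701 = 1.8505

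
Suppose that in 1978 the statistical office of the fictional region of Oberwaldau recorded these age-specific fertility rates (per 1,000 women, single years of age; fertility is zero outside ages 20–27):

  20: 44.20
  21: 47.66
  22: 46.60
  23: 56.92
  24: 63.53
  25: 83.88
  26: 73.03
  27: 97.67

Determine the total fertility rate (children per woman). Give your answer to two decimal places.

Sum of ASFRs = 44.20 + 47.66 + 46.60 + 56.92 + 63.53 + 83.88 + 73.03 + 97.67 = 513.49
TFR = 513.49 / 1000 = 0.51349

0.51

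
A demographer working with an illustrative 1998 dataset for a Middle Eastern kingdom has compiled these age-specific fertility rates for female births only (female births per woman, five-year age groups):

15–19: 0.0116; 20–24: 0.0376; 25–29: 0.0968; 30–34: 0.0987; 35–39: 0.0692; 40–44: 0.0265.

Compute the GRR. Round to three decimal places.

1.702

Sum of female ASFRs = 0.0116 + 0.0376 + 0.0968 + 0.0987 + 0.0692 + 0.0265 = 0.3404
GRR = 5 × 0.3404 = 1.702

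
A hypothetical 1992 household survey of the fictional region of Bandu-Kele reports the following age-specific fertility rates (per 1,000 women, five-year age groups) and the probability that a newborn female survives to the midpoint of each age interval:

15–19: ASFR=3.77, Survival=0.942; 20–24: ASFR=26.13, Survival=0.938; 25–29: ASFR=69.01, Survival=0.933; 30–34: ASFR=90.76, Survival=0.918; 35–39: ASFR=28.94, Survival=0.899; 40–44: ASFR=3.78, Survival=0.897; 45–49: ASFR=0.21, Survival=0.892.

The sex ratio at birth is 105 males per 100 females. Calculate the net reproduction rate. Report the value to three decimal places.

0.501

Proportion female at birth = 100 / (100 + 105) = 0.48780.
Per-age-group product (5 × ASFR × survival probability):
  15–19: 5 × 3.77/1000 × 0.942 = 0.01776
  20–24: 5 × 26.13/1000 × 0.938 = 0.12255
  25–29: 5 × 69.01/1000 × 0.933 = 0.32193
  30–34: 5 × 90.76/1000 × 0.918 = 0.41659
  35–39: 5 × 28.94/1000 × 0.899 = 0.13009
  40–44: 5 × 3.78/1000 × 0.897 = 0.01695
  45–49: 5 × 0.21/1000 × 0.892 = 0.00094
Sum = 1.02681
NRR = 0.48780 × 1.02681 = 0.50088
With NRR below 1 the population is below replacement fertility.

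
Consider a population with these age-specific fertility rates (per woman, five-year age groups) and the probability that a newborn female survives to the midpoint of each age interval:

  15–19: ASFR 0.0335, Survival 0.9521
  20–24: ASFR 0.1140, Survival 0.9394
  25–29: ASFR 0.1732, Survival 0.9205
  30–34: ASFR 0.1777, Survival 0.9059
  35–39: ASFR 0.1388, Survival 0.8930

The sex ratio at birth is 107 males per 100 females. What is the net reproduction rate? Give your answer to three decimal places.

Proportion female at birth = 100 / (100 + 107) = 0.48309.
Per-age-group product (5 × ASFR × survival probability):
  15–19: 5 × 0.0335 × 0.9521 = 0.15948
  20–24: 5 × 0.1140 × 0.9394 = 0.53546
  25–29: 5 × 0.1732 × 0.9205 = 0.79715
  30–34: 5 × 0.1777 × 0.9059 = 0.80489
  35–39: 5 × 0.1388 × 0.8930 = 0.61974
Sum = 2.91672
NRR = 0.48309 × 2.91672 = 1.40904

1.409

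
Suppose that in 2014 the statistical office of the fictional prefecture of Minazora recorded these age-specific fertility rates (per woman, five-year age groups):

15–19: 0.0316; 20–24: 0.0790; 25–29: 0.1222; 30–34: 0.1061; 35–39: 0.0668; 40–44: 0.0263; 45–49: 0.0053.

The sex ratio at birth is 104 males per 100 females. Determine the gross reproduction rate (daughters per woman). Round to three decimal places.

1.072

Proportion female at birth = 100 / (100 + 104) = 0.49020.
Sum of ASFRs = 0.0316 + 0.0790 + 0.1222 + 0.1061 + 0.0668 + 0.0263 + 0.0053 = 0.4373
TFR = 5 × 0.4373 = 2.1865
GRR = 0.49020 × 2.1865 = 1.07182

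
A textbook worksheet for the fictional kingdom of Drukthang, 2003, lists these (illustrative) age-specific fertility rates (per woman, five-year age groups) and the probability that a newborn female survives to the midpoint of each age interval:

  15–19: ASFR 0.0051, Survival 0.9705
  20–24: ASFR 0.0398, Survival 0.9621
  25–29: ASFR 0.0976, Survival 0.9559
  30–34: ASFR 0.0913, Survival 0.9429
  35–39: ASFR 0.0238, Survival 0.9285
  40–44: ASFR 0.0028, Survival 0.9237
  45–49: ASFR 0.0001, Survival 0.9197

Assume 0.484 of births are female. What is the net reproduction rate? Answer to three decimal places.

Proportion female at birth = 0.484.
Per-age-group product (5 × ASFR × survival probability):
  15–19: 5 × 0.0051 × 0.9705 = 0.02475
  20–24: 5 × 0.0398 × 0.9621 = 0.19146
  25–29: 5 × 0.0976 × 0.9559 = 0.46648
  30–34: 5 × 0.0913 × 0.9429 = 0.43043
  35–39: 5 × 0.0238 × 0.9285 = 0.11049
  40–44: 5 × 0.0028 × 0.9237 = 0.01293
  45–49: 5 × 0.0001 × 0.9197 = 0.00046
Sum = 1.23700
NRR = 0.484 × 1.23700 = 0.59871
An NRR under 1 implies long-run decline under these rates.

0.599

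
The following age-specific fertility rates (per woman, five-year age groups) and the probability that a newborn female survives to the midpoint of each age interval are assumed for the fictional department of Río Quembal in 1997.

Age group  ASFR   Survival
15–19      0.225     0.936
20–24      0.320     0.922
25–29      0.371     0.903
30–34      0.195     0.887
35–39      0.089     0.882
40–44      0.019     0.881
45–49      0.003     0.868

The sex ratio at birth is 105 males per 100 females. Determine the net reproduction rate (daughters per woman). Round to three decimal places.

2.711

Proportion female at birth = 100 / (100 + 105) = 0.48780.
Per-age-group product (5 × ASFR × survival probability):
  15–19: 5 × 0.225 × 0.936 = 1.05300
  20–24: 5 × 0.320 × 0.922 = 1.47520
  25–29: 5 × 0.371 × 0.903 = 1.67507
  30–34: 5 × 0.195 × 0.887 = 0.86483
  35–39: 5 × 0.089 × 0.882 = 0.39249
  40–44: 5 × 0.019 × 0.881 = 0.08370
  45–49: 5 × 0.003 × 0.868 = 0.01302
Sum = 5.55731
NRR = 0.48780 × 5.55731 = 2.71086
NRR > 1, so each generation more than replaces itself.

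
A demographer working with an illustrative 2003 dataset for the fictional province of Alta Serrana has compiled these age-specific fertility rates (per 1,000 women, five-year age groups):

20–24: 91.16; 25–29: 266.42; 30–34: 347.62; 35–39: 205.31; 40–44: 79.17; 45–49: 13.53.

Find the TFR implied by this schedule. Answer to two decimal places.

5.02

Sum of ASFRs = 91.16 + 266.42 + 347.62 + 205.31 + 79.17 + 13.53 = 1003.21
TFR = 5 × 1003.21 / 1000 = 5.01605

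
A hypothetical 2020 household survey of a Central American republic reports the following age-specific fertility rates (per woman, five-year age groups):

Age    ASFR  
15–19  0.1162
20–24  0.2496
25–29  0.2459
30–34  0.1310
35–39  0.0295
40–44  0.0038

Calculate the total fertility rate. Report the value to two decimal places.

Sum of ASFRs = 0.1162 + 0.2496 + 0.2459 + 0.1310 + 0.0295 + 0.0038 = 0.7760
TFR = 5 × 0.7760 = 3.88

3.88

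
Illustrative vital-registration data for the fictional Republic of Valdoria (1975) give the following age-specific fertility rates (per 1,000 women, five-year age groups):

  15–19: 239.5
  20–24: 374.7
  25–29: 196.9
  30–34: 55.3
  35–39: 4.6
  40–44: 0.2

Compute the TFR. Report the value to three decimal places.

4.356

Sum of ASFRs = 239.5 + 374.7 + 196.9 + 55.3 + 4.6 + 0.2 = 871.2
TFR = 5 × 871.2 / 1000 = 4.356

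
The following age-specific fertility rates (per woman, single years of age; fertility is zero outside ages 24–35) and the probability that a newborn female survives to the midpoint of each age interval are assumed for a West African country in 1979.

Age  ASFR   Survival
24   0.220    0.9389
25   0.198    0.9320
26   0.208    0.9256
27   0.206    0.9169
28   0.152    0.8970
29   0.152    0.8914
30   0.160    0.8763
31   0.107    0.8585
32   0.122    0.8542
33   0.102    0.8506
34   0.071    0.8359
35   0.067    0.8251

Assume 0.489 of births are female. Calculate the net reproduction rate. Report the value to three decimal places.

Proportion female at birth = 0.489.
Survival-weighted fertility by age (1·fₓ·Sₓ):
  24: 1 × 0.220 × 0.9389 = 0.20656
  25: 1 × 0.198 × 0.9320 = 0.18454
  26: 1 × 0.208 × 0.9256 = 0.19252
  27: 1 × 0.206 × 0.9169 = 0.18888
  28: 1 × 0.152 × 0.8970 = 0.13634
  29: 1 × 0.152 × 0.8914 = 0.13549
  30: 1 × 0.160 × 0.8763 = 0.14021
  31: 1 × 0.107 × 0.8585 = 0.09186
  32: 1 × 0.122 × 0.8542 = 0.10421
  33: 1 × 0.102 × 0.8506 = 0.08676
  34: 1 × 0.071 × 0.8359 = 0.05935
  35: 1 × 0.067 × 0.8251 = 0.05528
Sum = 1.58200
NRR = 0.489 × 1.58200 = 0.77360

0.774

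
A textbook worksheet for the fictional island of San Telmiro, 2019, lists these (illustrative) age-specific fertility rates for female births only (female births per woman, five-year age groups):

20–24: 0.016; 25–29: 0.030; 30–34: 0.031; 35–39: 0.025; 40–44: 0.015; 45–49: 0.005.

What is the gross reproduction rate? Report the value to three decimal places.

0.610

Sum of female ASFRs = 0.016 + 0.030 + 0.031 + 0.025 + 0.015 + 0.005 = 0.122
GRR = 5 × 0.122 = 0.61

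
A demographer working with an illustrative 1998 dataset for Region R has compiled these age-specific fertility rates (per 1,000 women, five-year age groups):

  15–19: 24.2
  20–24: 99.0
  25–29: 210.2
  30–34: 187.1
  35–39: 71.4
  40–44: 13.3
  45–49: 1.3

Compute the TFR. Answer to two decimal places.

3.03

Sum of ASFRs = 24.2 + 99.0 + 210.2 + 187.1 + 71.4 + 13.3 + 1.3 = 606.5
TFR = 5 × 606.5 / 1000 = 3.0325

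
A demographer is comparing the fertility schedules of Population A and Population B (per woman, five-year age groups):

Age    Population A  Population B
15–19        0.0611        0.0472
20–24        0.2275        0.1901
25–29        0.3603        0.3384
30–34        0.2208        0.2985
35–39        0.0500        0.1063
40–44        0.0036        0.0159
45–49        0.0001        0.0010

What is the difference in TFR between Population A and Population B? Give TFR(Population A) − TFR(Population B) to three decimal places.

Population A:
  Sum of ASFRs = 0.0611 + 0.2275 + 0.3603 + 0.2208 + 0.0500 + 0.0036 + 0.0001 = 0.9234
  TFR = 5 × 0.9234 = 4.617
Population B:
  Sum of ASFRs = 0.0472 + 0.1901 + 0.3384 + 0.2985 + 0.1063 + 0.0159 + 0.0010 = 0.9974
  TFR = 5 × 0.9974 = 4.987
Difference = 4.617 − 4.987 = -0.37

-0.370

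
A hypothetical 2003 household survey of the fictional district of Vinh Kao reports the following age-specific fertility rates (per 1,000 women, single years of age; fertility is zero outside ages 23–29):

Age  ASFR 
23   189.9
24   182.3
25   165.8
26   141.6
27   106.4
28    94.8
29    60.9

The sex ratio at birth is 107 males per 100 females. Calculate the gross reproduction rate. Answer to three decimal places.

0.455

Proportion female at birth = 100 / (100 + 107) = 0.48309.
Sum of ASFRs = 189.9 + 182.3 + 165.8 + 141.6 + 106.4 + 94.8 + 60.9 = 941.7
TFR = 941.7 / 1000 = 0.9417
GRR = 0.48309 × 0.9417 = 0.45493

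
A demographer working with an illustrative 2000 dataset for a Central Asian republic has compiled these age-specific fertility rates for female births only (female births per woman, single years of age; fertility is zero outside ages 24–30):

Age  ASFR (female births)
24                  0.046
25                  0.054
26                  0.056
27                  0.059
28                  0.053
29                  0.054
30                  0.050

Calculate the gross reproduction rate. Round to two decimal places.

0.37

Sum of female ASFRs = 0.046 + 0.054 + 0.056 + 0.059 + 0.053 + 0.054 + 0.050 = 0.372
GRR = 0.372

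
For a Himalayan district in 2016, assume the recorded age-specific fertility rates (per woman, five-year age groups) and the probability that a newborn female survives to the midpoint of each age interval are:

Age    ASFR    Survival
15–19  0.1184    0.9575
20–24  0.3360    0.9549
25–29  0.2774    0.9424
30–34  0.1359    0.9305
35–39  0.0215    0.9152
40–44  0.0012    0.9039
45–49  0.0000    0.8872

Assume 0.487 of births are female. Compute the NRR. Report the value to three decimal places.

Proportion female at birth = 0.487.
Survival-weighted fertility by age (5·fₓ·Sₓ):
  15–19: 5 × 0.1184 × 0.9575 = 0.56684
  20–24: 5 × 0.3360 × 0.9549 = 1.60423
  25–29: 5 × 0.2774 × 0.9424 = 1.30711
  30–34: 5 × 0.1359 × 0.9305 = 0.63227
  35–39: 5 × 0.0215 × 0.9152 = 0.09838
  40–44: 5 × 0.0012 × 0.9039 = 0.00542
  45–49: 5 × 0.0000 × 0.8872 = 0.00000
Sum = 4.21425
NRR = 0.487 × 4.21425 = 2.05234

2.052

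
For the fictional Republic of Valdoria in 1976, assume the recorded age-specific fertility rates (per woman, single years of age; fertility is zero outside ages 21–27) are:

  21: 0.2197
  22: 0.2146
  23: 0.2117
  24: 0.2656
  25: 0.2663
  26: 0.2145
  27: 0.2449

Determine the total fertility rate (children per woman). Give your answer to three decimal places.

Sum of ASFRs = 0.2197 + 0.2146 + 0.2117 + 0.2656 + 0.2663 + 0.2145 + 0.2449 = 1.6373
TFR = 1.6373

1.637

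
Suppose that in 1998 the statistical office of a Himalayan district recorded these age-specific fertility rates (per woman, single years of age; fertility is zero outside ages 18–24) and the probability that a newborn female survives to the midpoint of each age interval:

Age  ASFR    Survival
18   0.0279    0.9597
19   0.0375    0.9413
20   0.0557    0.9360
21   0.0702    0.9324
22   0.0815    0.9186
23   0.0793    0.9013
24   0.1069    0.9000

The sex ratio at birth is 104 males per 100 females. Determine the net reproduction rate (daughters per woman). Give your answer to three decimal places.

0.207

Proportion female at birth = 100 / (100 + 104) = 0.49020.
Each age group contributes 1 × ASFR × survival:
  18: 1 × 0.0279 × 0.9597 = 0.02678
  19: 1 × 0.0375 × 0.9413 = 0.03530
  20: 1 × 0.0557 × 0.9360 = 0.05214
  21: 1 × 0.0702 × 0.9324 = 0.06545
  22: 1 × 0.0815 × 0.9186 = 0.07487
  23: 1 × 0.0793 × 0.9013 = 0.07147
  24: 1 × 0.1069 × 0.9000 = 0.09621
Sum = 0.42222
NRR = 0.49020 × 0.42222 = 0.20697
With NRR below 1 the population is below replacement fertility.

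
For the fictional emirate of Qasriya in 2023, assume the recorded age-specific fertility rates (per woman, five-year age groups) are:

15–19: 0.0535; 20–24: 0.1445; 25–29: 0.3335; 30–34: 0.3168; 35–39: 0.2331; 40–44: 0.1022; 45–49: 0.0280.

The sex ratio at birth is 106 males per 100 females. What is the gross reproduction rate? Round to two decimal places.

Proportion female at birth = 100 / (100 + 106) = 0.48544.
Sum of ASFRs = 0.0535 + 0.1445 + 0.3335 + 0.3168 + 0.2331 + 0.1022 + 0.0280 = 1.2116
TFR = 5 × 1.2116 = 6.058
GRR = 0.48544 × 6.058 = 2.94080

2.94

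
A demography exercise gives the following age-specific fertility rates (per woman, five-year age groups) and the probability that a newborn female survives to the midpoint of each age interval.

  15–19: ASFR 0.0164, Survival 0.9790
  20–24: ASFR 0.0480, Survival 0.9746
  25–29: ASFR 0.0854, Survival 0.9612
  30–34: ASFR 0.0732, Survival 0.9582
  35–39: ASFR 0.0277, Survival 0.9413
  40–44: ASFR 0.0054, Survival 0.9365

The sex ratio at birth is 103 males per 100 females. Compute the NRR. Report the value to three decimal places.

Proportion female at birth = 100 / (100 + 103) = 0.49261.
Each age group contributes 5 × ASFR × survival:
  15–19: 5 × 0.0164 × 0.9790 = 0.08028
  20–24: 5 × 0.0480 × 0.9746 = 0.23390
  25–29: 5 × 0.0854 × 0.9612 = 0.41043
  30–34: 5 × 0.0732 × 0.9582 = 0.35070
  35–39: 5 × 0.0277 × 0.9413 = 0.13037
  40–44: 5 × 0.0054 × 0.9365 = 0.02529
Sum = 1.23097
NRR = 0.49261 × 1.23097 = 0.60639

0.606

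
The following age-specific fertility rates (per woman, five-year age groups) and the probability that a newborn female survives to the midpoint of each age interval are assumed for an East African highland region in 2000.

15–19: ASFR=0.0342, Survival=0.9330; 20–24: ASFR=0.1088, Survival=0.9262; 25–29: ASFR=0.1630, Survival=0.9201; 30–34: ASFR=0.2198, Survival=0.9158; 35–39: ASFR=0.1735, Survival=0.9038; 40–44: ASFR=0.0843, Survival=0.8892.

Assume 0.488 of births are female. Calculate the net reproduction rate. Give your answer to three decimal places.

Proportion female at birth = 0.488.
Weighting each age-specific rate by interval width and survival:
  15–19: 5 × 0.0342 × 0.9330 = 0.15954
  20–24: 5 × 0.1088 × 0.9262 = 0.50385
  25–29: 5 × 0.1630 × 0.9201 = 0.74988
  30–34: 5 × 0.2198 × 0.9158 = 1.00646
  35–39: 5 × 0.1735 × 0.9038 = 0.78405
  40–44: 5 × 0.0843 × 0.8892 = 0.37480
Sum = 3.57858
NRR = 0.488 × 3.57858 = 1.74635

1.746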